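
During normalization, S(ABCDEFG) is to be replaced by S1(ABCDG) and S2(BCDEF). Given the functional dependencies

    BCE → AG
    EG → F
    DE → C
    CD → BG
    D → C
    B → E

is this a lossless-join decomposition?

Common attributes: S1 ∩ S2 = {BCD}.
Closure of {BCD}: CD → BG applies, adding G; B → E applies, adding E; BCE → AG applies, adding A; EG → F applies, adding F. So (BCD)⁺ = {ABCDEFG}.
This closure contains every attribute of S1, so S1 ∩ S2 → S1. The join is lossless.

Yes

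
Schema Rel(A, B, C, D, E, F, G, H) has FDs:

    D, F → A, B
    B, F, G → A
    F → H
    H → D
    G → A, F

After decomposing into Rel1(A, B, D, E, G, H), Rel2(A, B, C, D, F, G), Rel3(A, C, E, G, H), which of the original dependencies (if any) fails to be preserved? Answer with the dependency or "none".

Check F → H: no single fragment contains all of {F, H}, and the restricted closure of {F} across the fragments never reaches {H}.
D, F → A, B is preserved.
B, F, G → A is preserved.
H → D is preserved.
G → A, F is preserved.

F → H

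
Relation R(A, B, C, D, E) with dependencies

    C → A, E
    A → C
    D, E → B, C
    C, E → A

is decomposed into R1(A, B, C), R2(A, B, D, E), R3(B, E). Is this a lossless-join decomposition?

Chase test. Columns are A, B, C, D, E; row i has aⱼ where attribute j ∈ Ri, else bᵢⱼ.
Initial tableau (one row per fragment):
  row 1: a1 a2 a3 b14 b15
  row 2: a1 a2 b23 a4 a5
  row 3: b31 a2 b33 b34 a5
Rows 1 and 2 agree on A; apply A→C and equate their C entries.
Rows 1 and 2 agree on C; apply C→A, E and equate their A, E entries.
Row 2 is now all distinguished symbols — the join is lossless.

Yes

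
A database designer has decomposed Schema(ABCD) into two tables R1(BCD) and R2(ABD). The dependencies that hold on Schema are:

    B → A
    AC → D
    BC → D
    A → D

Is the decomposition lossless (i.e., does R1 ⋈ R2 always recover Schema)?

Yes

Common attributes: R1 ∩ R2 = {BD}.
Closure of {BD}: B → A applies, adding A. So (BD)⁺ = {ABD}.
This closure contains every attribute of R2, so R1 ∩ R2 → R2. The join is lossless.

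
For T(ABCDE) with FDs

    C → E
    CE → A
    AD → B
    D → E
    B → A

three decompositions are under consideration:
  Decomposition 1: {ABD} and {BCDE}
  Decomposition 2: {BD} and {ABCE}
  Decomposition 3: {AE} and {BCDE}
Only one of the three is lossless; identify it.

Decomposition 1

Decomposition 1: common = {BD}, closure = {ABDE} → lossless.
Decomposition 2: common = {B}, closure = {AB} → lossy.
Decomposition 3: common = {E}, closure = {E} → lossy.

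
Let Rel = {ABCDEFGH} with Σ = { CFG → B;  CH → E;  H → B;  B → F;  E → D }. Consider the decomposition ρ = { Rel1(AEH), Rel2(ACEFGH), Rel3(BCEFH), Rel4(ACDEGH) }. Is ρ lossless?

Yes

Chase test. Columns are ABCDEFGH; row i has aⱼ where attribute j ∈ Reli, else bᵢⱼ.
Initial tableau (one row per fragment):
  row 1: a1 b12 b13 b14 a5 b16 b17 a8
  row 2: a1 b22 a3 b24 a5 a6 a7 a8
  row 3: b31 a2 a3 b34 a5 a6 b37 a8
  row 4: a1 b42 a3 a4 a5 b46 a7 a8
Rows 1 and 2 agree on H; apply H→B and equate their B entries.
Rows 1 and 3 agree on H; apply H→B and equate their B entries.
Rows 1 and 4 agree on H; apply H→B and equate their B entries.
Rows 1 and 2 agree on B; apply B→F and equate their F entries.
Rows 1 and 4 agree on B; apply B→F and equate their F entries.
Rows 1 and 2 agree on E; apply E→D and equate their D entries.
Rows 1 and 3 agree on E; apply E→D and equate their D entries.
Rows 1 and 4 agree on E; apply E→D and equate their D entries.
Row 2 is now all distinguished symbols — the join is lossless.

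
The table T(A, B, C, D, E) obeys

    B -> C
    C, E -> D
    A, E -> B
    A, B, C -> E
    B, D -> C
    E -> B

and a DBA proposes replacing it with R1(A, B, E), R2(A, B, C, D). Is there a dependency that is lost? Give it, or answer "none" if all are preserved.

C, E -> D

Check C, E → D: no single fragment contains all of {C, D, E}, and the restricted closure of {C, E} across the fragments never reaches {D}.
B → C is preserved.
A, E → B is preserved.
A, B, C → E is preserved.
B, D → C is preserved.
E → B is preserved.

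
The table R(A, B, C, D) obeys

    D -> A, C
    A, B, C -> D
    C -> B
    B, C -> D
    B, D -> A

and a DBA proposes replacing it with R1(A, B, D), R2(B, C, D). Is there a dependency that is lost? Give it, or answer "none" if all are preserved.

D → A, C: restricted closure across fragments reaches A, C.
A, B, C → D: restricted closure across fragments reaches D.
C → B lies within R2.
B, C → D lies within R2.
B, D → A lies within R1.
Every dependency is enforceable on the fragments, so the decomposition is dependency-preserving.

none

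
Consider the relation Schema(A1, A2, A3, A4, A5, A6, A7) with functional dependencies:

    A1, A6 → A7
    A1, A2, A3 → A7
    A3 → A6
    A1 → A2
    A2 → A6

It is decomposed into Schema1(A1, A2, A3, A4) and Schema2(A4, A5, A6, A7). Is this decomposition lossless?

Common attributes: Schema1 ∩ Schema2 = {A4}.
No dependency enlarges {A4}, so (A4)⁺ = {A4}.
The closure contains neither all of Schema1 = {A1, A2, A3, A4} nor all of Schema2 = {A4, A5, A6, A7}, so the common attributes are not a superkey of either fragment. The join is lossy.

No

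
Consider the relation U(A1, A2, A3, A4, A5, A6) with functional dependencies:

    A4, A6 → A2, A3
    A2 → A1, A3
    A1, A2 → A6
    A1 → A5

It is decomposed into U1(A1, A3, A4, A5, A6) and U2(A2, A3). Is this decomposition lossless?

No

Common attributes: U1 ∩ U2 = {A3}.
No dependency enlarges {A3}, so (A3)⁺ = {A3}.
The closure contains neither all of U1 = {A1, A3, A4, A5, A6} nor all of U2 = {A2, A3}, so the common attributes are not a superkey of either fragment. The join is lossy.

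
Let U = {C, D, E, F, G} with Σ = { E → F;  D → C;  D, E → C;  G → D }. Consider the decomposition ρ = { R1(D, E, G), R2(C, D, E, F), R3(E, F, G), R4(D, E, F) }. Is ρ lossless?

Chase test. Columns are C, D, E, F, G; row i has aⱼ where attribute j ∈ Ri, else bᵢⱼ.
Initial tableau (one row per fragment):
  row 1: b11 a2 a3 b14 a5
  row 2: a1 a2 a3 a4 b25
  row 3: b31 b32 a3 a4 a5
  row 4: b41 a2 a3 a4 b45
Rows 1 and 2 agree on E; apply E→F and equate their F entries.
Rows 1 and 2 agree on D; apply D→C and equate their C entries.
Rows 1 and 4 agree on D; apply D→C and equate their C entries.
Rows 1 and 3 agree on G; apply G→D and equate their D entries.
Rows 1 and 3 agree on D; apply D→C and equate their C entries.
Row 1 is now all distinguished symbols — the join is lossless.

Yes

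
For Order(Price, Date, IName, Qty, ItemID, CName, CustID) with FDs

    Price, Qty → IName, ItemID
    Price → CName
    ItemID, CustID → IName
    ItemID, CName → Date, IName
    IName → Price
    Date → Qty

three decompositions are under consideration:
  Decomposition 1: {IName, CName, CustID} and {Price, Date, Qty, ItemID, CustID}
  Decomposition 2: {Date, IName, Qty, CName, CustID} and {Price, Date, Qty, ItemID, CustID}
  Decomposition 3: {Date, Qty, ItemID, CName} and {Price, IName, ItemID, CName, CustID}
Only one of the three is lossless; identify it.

Decomposition 3

Decomposition 1: common = {CustID}, closure = {CustID} → lossy.
Decomposition 2: common = {Date, Qty, CustID}, closure = {Date, Qty, CustID} → lossy.
Decomposition 3: common = {ItemID, CName}, closure = {Price, Date, IName, Qty, ItemID, CName} → lossless.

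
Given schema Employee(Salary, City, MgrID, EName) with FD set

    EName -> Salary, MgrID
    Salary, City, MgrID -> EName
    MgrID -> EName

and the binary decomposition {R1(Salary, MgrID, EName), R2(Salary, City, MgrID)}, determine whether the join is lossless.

Yes

Common attributes: R1 ∩ R2 = {Salary, MgrID}.
Closure of {Salary, MgrID}: MgrID → EName applies, adding EName. So (Salary, MgrID)⁺ = {Salary, MgrID, EName}.
This closure contains every attribute of R1, so R1 ∩ R2 → R1. The join is lossless.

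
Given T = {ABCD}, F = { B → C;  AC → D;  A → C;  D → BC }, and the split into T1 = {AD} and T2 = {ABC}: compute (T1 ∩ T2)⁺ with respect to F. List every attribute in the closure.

ABCD

T1 ∩ T2 = {A}.
A → C applies, adding C
AC → D applies, adding D
D → BC applies, adding B
Closure: {ABCD}.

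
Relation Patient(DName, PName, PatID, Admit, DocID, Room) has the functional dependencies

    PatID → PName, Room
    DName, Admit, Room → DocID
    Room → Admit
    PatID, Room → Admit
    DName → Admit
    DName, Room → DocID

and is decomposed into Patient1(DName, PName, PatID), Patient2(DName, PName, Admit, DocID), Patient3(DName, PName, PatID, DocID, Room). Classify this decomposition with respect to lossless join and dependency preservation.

lossless but not dependency-preserving

Lossless test (chase): Rows 1 and 3 agree on PatID; apply PatID→PName, Room and equate their PName, Room entries. Rows 1 and 3 agree on Room; apply Room→Admit and equate their Admit entries. Rows 1 and 2 agree on DName; apply DName→Admit and equate their Admit entries. Rows 1 and 3 agree on DName, Room; apply DName, Room→DocID and equate their DocID entries. Row 1 is now all distinguished symbols — the join is lossless.
Dependency preservation: the restricted closure of {Room} across the fragments never reaches {Admit}, so Room → Admit cannot be enforced without a join — not preserved.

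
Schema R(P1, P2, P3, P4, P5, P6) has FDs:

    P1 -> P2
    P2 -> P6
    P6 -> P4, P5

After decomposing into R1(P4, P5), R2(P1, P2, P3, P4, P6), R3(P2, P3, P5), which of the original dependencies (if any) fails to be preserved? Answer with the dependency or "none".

Check P6 → P4, P5: no single fragment contains all of {P4, P5, P6}, and the restricted closure of {P6} across the fragments never reaches {P4, P5}.
P1 → P2 is preserved.
P2 → P6 is preserved.

P6 -> P4, P5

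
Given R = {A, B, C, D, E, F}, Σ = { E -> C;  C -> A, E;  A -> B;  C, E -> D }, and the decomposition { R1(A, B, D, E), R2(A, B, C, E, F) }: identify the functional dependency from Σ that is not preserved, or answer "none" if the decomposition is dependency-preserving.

none

E → C lies within R2.
C → A, E lies within R2.
A → B lies within R1.
C, E → D: restricted closure across fragments reaches D.
Every dependency is enforceable on the fragments, so the decomposition is dependency-preserving.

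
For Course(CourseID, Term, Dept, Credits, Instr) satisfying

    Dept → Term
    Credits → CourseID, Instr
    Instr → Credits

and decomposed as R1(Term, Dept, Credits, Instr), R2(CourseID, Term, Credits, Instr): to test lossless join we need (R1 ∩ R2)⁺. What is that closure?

R1 ∩ R2 = {Term, Credits, Instr}.
Credits → CourseID, Instr applies, adding CourseID
Closure: {CourseID, Term, Credits, Instr}.

CourseID, Term, Credits, Instr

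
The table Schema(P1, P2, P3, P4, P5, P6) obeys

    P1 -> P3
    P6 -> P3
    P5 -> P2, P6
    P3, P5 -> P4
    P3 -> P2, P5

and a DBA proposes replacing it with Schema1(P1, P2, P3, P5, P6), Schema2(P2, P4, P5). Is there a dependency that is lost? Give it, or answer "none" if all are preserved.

P1 → P3 lies within Schema1.
P6 → P3 lies within Schema1.
P5 → P2, P6 lies within Schema1.
P3, P5 → P4: restricted closure across fragments reaches P4.
P3 → P2, P5 lies within Schema1.
Every dependency is enforceable on the fragments, so the decomposition is dependency-preserving.

none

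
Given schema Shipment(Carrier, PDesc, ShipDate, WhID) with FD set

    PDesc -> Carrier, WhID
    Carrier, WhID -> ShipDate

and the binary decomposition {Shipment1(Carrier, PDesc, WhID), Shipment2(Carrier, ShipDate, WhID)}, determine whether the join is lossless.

Yes

Common attributes: Shipment1 ∩ Shipment2 = {Carrier, WhID}.
Closure of {Carrier, WhID}: Carrier, WhID → ShipDate applies, adding ShipDate. So (Carrier, WhID)⁺ = {Carrier, ShipDate, WhID}.
This closure contains every attribute of Shipment2, so Shipment1 ∩ Shipment2 → Shipment2. The join is lossless.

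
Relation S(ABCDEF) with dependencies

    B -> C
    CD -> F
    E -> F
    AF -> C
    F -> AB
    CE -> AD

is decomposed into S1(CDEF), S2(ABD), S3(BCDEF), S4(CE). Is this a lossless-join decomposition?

Yes

Chase test. Columns are ABCDEF; row i has aⱼ where attribute j ∈ Si, else bᵢⱼ.
Initial tableau (one row per fragment):
  row 1: b11 b12 a3 a4 a5 a6
  row 2: a1 a2 b23 a4 b25 b26
  row 3: b31 a2 a3 a4 a5 a6
  row 4: b41 b42 a3 b44 a5 b46
Rows 2 and 3 agree on B; apply B→C and equate their C entries.
Rows 1 and 2 agree on CD; apply CD→F and equate their F entries.
Rows 1 and 4 agree on E; apply E→F and equate their F entries.
Rows 1 and 2 agree on F; apply F→AB and equate their AB entries.
Rows 1 and 3 agree on F; apply F→AB and equate their AB entries.
Rows 1 and 4 agree on F; apply F→AB and equate their AB entries.
Rows 1 and 4 agree on CE; apply CE→AD and equate their AD entries.
Row 1 is now all distinguished symbols — the join is lossless.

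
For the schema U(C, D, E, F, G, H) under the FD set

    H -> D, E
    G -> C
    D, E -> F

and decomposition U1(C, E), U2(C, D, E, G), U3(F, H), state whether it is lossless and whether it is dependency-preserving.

Lossless test (chase): applying each FD to every pair of rows produces no changes in the tableau, so no row becomes fully distinguished — the join is lossy.
Dependency preservation: the restricted closure of {H} across the fragments never reaches {D, E}, so H → D, E cannot be enforced without a join — not preserved.

lossy and not dependency-preserving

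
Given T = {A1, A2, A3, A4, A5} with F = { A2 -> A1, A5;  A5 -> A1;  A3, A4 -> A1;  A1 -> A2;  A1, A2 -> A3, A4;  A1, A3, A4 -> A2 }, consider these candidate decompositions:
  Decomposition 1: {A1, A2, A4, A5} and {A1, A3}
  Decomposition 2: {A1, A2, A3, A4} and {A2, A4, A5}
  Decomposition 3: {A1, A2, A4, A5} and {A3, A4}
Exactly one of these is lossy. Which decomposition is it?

Decomposition 1: common = {A1}, closure = {A1, A2, A3, A4, A5} → lossless.
Decomposition 2: common = {A2, A4}, closure = {A1, A2, A3, A4, A5} → lossless.
Decomposition 3: common = {A4}, closure = {A4} → lossy.

Decomposition 3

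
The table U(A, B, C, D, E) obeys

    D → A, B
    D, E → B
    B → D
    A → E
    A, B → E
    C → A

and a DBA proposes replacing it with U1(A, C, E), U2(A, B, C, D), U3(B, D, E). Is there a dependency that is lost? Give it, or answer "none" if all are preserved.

D → A, B lies within U2.
D, E → B lies within U3.
B → D lies within U2.
A → E lies within U1.
A, B → E: restricted closure across fragments reaches E.
C → A lies within U1.
Every dependency is enforceable on the fragments, so the decomposition is dependency-preserving.

none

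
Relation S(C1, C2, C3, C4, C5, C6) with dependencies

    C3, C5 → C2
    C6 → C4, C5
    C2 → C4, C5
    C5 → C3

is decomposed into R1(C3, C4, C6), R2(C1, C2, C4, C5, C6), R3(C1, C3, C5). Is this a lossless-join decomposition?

Yes

Chase test. Columns are C1, C2, C3, C4, C5, C6; row i has aⱼ where attribute j ∈ Ri, else bᵢⱼ.
Initial tableau (one row per fragment):
  row 1: b11 b12 a3 a4 b15 a6
  row 2: a1 a2 b23 a4 a5 a6
  row 3: a1 b32 a3 b34 a5 b36
Rows 1 and 2 agree on C6; apply C6→C4, C5 and equate their C4, C5 entries.
Rows 1 and 2 agree on C5; apply C5→C3 and equate their C3 entries.
Rows 1 and 2 agree on C3, C5; apply C3, C5→C2 and equate their C2 entries.
Rows 1 and 3 agree on C3, C5; apply C3, C5→C2 and equate their C2 entries.
Rows 1 and 3 agree on C2; apply C2→C4, C5 and equate their C4, C5 entries.
Row 2 is now all distinguished symbols — the join is lossless.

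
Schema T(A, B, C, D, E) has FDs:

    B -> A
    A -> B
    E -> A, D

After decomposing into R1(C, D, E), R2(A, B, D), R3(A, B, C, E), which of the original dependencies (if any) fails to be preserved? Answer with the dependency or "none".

none

B → A lies within R2.
A → B lies within R2.
E → A, D: restricted closure across fragments reaches A, D.
Every dependency is enforceable on the fragments, so the decomposition is dependency-preserving.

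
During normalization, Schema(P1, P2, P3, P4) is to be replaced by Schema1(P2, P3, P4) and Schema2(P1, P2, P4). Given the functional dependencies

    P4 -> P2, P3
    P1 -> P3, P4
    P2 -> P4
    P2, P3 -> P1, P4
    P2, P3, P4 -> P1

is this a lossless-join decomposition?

Common attributes: Schema1 ∩ Schema2 = {P2, P4}.
Closure of {P2, P4}: P4 → P2, P3 applies, adding P3; P2, P3 → P1, P4 applies, adding P1. So (P2, P4)⁺ = {P1, P2, P3, P4}.
This closure contains every attribute of Schema1, so Schema1 ∩ Schema2 → Schema1. The join is lossless.

Yes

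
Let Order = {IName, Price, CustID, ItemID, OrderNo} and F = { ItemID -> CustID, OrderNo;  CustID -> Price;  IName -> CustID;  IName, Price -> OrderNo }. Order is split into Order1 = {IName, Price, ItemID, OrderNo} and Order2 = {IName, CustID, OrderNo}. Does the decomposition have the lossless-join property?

Common attributes: Order1 ∩ Order2 = {IName, OrderNo}.
Closure of {IName, OrderNo}: IName → CustID applies, adding CustID; CustID → Price applies, adding Price. So (IName, OrderNo)⁺ = {IName, Price, CustID, OrderNo}.
This closure contains every attribute of Order2, so Order1 ∩ Order2 → Order2. The join is lossless.

Yes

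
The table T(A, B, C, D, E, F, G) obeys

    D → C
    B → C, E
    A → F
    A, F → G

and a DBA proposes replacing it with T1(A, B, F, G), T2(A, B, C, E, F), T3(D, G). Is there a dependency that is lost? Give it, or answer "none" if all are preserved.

D → C

Check D → C: no single fragment contains all of {C, D}, and the restricted closure of {D} across the fragments never reaches {C}.
B → C, E is preserved.
A → F is preserved.
A, F → G is preserved.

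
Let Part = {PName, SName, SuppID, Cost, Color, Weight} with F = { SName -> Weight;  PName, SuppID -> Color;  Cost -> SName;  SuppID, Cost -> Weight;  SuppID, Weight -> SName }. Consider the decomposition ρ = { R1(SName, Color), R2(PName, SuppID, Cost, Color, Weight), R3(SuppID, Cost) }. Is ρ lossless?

No

Chase test. Columns are PName, SName, SuppID, Cost, Color, Weight; row i has aⱼ where attribute j ∈ Ri, else bᵢⱼ.
Initial tableau (one row per fragment):
  row 1: b11 a2 b13 b14 a5 b16
  row 2: a1 b22 a3 a4 a5 a6
  row 3: b31 b32 a3 a4 b35 b36
Rows 2 and 3 agree on Cost; apply Cost→SName and equate their SName entries.
Rows 2 and 3 agree on SuppID, Cost; apply SuppID, Cost→Weight and equate their Weight entries.
No row becomes fully distinguished — the join is lossy.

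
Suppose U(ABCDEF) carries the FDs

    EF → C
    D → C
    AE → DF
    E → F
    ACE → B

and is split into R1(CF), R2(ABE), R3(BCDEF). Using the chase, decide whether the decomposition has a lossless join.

No

Chase test. Columns are ABCDEF; row i has aⱼ where attribute j ∈ Ri, else bᵢⱼ.
Initial tableau (one row per fragment):
  row 1: b11 b12 a3 b14 b15 a6
  row 2: a1 a2 b23 b24 a5 b26
  row 3: b31 a2 a3 a4 a5 a6
Rows 2 and 3 agree on E; apply E→F and equate their F entries.
Rows 2 and 3 agree on EF; apply EF→C and equate their C entries.
No row becomes fully distinguished — the join is lossy.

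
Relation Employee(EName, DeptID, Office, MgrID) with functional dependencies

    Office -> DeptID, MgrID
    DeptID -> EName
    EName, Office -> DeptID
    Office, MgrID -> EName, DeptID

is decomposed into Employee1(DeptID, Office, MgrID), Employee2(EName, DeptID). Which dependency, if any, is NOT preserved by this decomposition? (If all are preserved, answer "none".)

Office → DeptID, MgrID lies within Employee1.
DeptID → EName lies within Employee2.
EName, Office → DeptID: restricted closure across fragments reaches DeptID.
Office, MgrID → EName, DeptID: restricted closure across fragments reaches EName, DeptID.
Every dependency is enforceable on the fragments, so the decomposition is dependency-preserving.

none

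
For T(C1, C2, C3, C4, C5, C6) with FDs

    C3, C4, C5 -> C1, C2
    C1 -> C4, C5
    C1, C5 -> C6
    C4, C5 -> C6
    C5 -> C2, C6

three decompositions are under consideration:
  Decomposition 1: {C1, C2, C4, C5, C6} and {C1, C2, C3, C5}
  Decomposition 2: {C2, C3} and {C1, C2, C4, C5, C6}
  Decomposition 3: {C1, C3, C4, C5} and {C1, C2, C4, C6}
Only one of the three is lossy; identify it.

Decomposition 2

Decomposition 1: common = {C1, C2, C5}, closure = {C1, C2, C4, C5, C6} → lossless.
Decomposition 2: common = {C2}, closure = {C2} → lossy.
Decomposition 3: common = {C1, C4}, closure = {C1, C2, C4, C5, C6} → lossless.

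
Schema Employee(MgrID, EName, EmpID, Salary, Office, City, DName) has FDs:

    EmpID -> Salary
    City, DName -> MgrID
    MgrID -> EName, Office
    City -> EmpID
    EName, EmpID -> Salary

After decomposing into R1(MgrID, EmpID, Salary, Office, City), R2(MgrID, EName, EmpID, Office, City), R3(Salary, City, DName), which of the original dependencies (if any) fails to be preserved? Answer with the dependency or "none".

Check City, DName → MgrID: no single fragment contains all of {MgrID, City, DName}, and the restricted closure of {City, DName} across the fragments never reaches {MgrID}.
EmpID → Salary is preserved.
MgrID → EName, Office is preserved.
City → EmpID is preserved.
EName, EmpID → Salary is preserved.

City, DName -> MgrID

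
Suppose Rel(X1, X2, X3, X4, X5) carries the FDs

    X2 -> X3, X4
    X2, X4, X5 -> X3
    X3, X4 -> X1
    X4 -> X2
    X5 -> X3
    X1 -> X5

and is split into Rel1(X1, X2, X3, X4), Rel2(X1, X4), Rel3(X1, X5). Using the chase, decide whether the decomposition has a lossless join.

Yes

Chase test. Columns are X1, X2, X3, X4, X5; row i has aⱼ where attribute j ∈ Reli, else bᵢⱼ.
Initial tableau (one row per fragment):
  row 1: a1 a2 a3 a4 b15
  row 2: a1 b22 b23 a4 b25
  row 3: a1 b32 b33 b34 a5
Rows 1 and 2 agree on X4; apply X4→X2 and equate their X2 entries.
Rows 1 and 2 agree on X1; apply X1→X5 and equate their X5 entries.
Rows 1 and 3 agree on X1; apply X1→X5 and equate their X5 entries.
Rows 1 and 2 agree on X2; apply X2→X3, X4 and equate their X3, X4 entries.
Rows 1 and 3 agree on X5; apply X5→X3 and equate their X3 entries.
Row 1 is now all distinguished symbols — the join is lossless.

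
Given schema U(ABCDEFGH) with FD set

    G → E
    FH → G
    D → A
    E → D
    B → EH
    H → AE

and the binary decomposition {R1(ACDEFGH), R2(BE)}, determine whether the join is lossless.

No

Common attributes: R1 ∩ R2 = {E}.
Closure of {E}: E → D applies, adding D; D → A applies, adding A. So (E)⁺ = {ADE}.
The closure contains neither all of R1 = {ACDEFGH} nor all of R2 = {BE}, so the common attributes are not a superkey of either fragment. The join is lossy.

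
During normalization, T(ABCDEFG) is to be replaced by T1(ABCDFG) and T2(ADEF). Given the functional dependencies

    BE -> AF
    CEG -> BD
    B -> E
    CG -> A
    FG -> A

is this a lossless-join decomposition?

Common attributes: T1 ∩ T2 = {ADF}.
No dependency enlarges {ADF}, so (ADF)⁺ = {ADF}.
The closure contains neither all of T1 = {ABCDFG} nor all of T2 = {ADEF}, so the common attributes are not a superkey of either fragment. The join is lossy.

No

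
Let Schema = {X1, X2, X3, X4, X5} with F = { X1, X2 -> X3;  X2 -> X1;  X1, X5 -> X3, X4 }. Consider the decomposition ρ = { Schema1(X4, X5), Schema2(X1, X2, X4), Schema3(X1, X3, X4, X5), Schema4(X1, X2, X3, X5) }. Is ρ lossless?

Chase test. Columns are X1, X2, X3, X4, X5; row i has aⱼ where attribute j ∈ Schemai, else bᵢⱼ.
Initial tableau (one row per fragment):
  row 1: b11 b12 b13 a4 a5
  row 2: a1 a2 b23 a4 b25
  row 3: a1 b32 a3 a4 a5
  row 4: a1 a2 a3 b44 a5
Rows 2 and 4 agree on X1, X2; apply X1, X2→X3 and equate their X3 entries.
Rows 3 and 4 agree on X1, X5; apply X1, X5→X3, X4 and equate their X3, X4 entries.
Row 4 is now all distinguished symbols — the join is lossless.

Yes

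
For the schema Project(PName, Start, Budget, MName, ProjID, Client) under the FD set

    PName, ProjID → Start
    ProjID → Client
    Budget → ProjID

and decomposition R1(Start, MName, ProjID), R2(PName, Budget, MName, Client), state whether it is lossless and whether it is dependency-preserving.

lossy and not dependency-preserving

Lossless test: (MName)⁺ = {MName}, which is a superkey of neither fragment — lossy.
Dependency preservation: the restricted closure of {PName, ProjID} across the fragments never reaches {Start}, so PName, ProjID → Start cannot be enforced without a join — not preserved.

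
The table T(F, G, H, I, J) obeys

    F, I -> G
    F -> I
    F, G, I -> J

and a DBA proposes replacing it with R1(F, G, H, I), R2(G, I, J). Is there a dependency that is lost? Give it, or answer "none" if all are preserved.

Check F, G, I → J: no single fragment contains all of {F, G, I, J}, and the restricted closure of {F, G, I} across the fragments never reaches {J}.
F, I → G is preserved.
F → I is preserved.

F, G, I -> J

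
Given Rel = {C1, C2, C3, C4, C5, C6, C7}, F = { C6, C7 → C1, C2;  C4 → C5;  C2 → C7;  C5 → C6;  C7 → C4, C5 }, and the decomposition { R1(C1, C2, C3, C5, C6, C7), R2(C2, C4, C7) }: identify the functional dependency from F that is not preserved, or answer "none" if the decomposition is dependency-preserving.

C4 → C5

Check C4 → C5: no single fragment contains all of {C4, C5}, and the restricted closure of {C4} across the fragments never reaches {C5}.
C6, C7 → C1, C2 is preserved.
C2 → C7 is preserved.
C5 → C6 is preserved.
C7 → C4, C5 is preserved.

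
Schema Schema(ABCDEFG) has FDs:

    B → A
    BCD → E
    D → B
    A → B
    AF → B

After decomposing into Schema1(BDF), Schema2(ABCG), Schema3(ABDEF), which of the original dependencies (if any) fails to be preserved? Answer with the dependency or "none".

Check BCD → E: no single fragment contains all of {BCDE}, and the restricted closure of {BCD} across the fragments never reaches {E}.
B → A is preserved.
D → B is preserved.
A → B is preserved.
AF → B is preserved.

BCD → E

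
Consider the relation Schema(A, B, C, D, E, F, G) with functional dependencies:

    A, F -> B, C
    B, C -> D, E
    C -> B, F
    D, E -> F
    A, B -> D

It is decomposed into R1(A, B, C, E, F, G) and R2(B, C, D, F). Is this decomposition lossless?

Yes

Common attributes: R1 ∩ R2 = {B, C, F}.
Closure of {B, C, F}: B, C → D, E applies, adding D, E. So (B, C, F)⁺ = {B, C, D, E, F}.
This closure contains every attribute of R2, so R1 ∩ R2 → R2. The join is lossless.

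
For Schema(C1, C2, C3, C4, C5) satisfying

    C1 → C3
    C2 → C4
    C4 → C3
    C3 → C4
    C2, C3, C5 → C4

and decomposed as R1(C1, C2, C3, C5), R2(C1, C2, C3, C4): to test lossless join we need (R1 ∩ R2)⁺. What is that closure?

C1, C2, C3, C4

R1 ∩ R2 = {C1, C2, C3}.
C2 → C4 applies, adding C4
Closure: {C1, C2, C3, C4}.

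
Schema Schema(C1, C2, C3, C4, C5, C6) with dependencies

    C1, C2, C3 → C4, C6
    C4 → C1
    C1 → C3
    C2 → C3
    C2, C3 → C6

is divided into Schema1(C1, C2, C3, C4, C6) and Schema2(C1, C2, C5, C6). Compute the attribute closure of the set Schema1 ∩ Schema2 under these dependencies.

Schema1 ∩ Schema2 = {C1, C2, C6}.
C1 → C3 applies, adding C3
C1, C2, C3 → C4, C6 applies, adding C4
Closure: {C1, C2, C3, C4, C6}.

C1, C2, C3, C4, C6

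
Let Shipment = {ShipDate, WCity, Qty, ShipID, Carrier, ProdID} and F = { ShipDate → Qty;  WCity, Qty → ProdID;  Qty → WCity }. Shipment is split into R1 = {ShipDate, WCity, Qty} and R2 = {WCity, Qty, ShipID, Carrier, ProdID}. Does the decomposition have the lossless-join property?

Common attributes: R1 ∩ R2 = {WCity, Qty}.
Closure of {WCity, Qty}: WCity, Qty → ProdID applies, adding ProdID. So (WCity, Qty)⁺ = {WCity, Qty, ProdID}.
The closure contains neither all of R1 = {ShipDate, WCity, Qty} nor all of R2 = {WCity, Qty, ShipID, Carrier, ProdID}, so the common attributes are not a superkey of either fragment. The join is lossy.

No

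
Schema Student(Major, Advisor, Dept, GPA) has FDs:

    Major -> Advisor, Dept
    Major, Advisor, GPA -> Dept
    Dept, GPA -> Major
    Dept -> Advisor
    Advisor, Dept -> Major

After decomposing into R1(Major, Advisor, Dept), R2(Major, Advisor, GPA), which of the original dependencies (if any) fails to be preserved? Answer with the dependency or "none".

Major → Advisor, Dept lies within R1.
Major, Advisor, GPA → Dept: restricted closure across fragments reaches Dept.
Dept, GPA → Major: restricted closure across fragments reaches Major.
Dept → Advisor lies within R1.
Advisor, Dept → Major lies within R1.
Every dependency is enforceable on the fragments, so the decomposition is dependency-preserving.

none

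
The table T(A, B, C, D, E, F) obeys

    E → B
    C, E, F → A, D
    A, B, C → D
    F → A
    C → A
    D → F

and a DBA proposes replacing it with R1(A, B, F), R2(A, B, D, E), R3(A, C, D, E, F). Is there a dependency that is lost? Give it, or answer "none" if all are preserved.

Check A, B, C → D: no single fragment contains all of {A, B, C, D}, and the restricted closure of {A, B, C} across the fragments never reaches {D}.
E → B is preserved.
C, E, F → A, D is preserved.
F → A is preserved.
C → A is preserved.
D → F is preserved.

A, B, C → D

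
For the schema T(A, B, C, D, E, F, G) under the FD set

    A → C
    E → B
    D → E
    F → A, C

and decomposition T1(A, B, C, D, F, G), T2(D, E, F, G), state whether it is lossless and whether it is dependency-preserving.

Lossless test: (D, F, G)⁺ = {A, B, C, D, E, F, G}, which contains all of one fragment — lossless.
Dependency preservation: the restricted closure of {E} across the fragments never reaches {B}, so E → B cannot be enforced without a join — not preserved.

lossless but not dependency-preserving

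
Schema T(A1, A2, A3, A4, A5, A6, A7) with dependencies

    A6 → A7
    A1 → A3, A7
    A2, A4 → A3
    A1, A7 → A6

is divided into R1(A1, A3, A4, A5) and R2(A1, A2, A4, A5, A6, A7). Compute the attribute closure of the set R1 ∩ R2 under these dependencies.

R1 ∩ R2 = {A1, A4, A5}.
A1 → A3, A7 applies, adding A3, A7
A1, A7 → A6 applies, adding A6
Closure: {A1, A3, A4, A5, A6, A7}.

A1, A3, A4, A5, A6, A7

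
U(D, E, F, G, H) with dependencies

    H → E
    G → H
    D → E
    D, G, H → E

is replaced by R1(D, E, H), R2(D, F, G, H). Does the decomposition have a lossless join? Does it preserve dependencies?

lossless and dependency-preserving

Lossless test: (D, H)⁺ = {D, E, H}, which contains all of one fragment — lossless.
Dependency preservation: D, G, H → E is not contained in any single fragment, but the restricted closure of its left-hand side across the fragments still reaches the right-hand side; the remaining FDs each lie inside some fragment. All dependencies are preserved.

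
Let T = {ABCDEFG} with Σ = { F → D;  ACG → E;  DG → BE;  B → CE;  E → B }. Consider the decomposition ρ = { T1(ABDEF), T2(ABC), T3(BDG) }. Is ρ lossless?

Chase test. Columns are ABCDEFG; row i has aⱼ where attribute j ∈ Ti, else bᵢⱼ.
Initial tableau (one row per fragment):
  row 1: a1 a2 b13 a4 a5 a6 b17
  row 2: a1 a2 a3 b24 b25 b26 b27
  row 3: b31 a2 b33 a4 b35 b36 a7
Rows 1 and 2 agree on B; apply B→CE and equate their CE entries.
Rows 1 and 3 agree on B; apply B→CE and equate their CE entries.
No row becomes fully distinguished — the join is lossy.

No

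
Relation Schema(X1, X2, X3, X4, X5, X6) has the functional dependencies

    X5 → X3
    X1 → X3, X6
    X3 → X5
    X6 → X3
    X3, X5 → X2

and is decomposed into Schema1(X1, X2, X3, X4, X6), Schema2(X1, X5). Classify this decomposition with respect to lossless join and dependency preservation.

lossless but not dependency-preserving

Lossless test: (X1)⁺ = {X1, X2, X3, X5, X6}, which contains all of one fragment — lossless.
Dependency preservation: the restricted closure of {X5} across the fragments never reaches {X3}, so X5 → X3 cannot be enforced without a join — not preserved.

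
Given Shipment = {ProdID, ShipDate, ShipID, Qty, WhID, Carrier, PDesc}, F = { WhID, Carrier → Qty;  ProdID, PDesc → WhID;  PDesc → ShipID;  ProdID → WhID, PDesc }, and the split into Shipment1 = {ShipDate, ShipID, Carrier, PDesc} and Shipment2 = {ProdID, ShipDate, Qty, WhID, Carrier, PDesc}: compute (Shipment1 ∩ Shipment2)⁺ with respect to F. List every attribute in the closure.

ShipDate, ShipID, Carrier, PDesc

Shipment1 ∩ Shipment2 = {ShipDate, Carrier, PDesc}.
PDesc → ShipID applies, adding ShipID
Closure: {ShipDate, ShipID, Carrier, PDesc}.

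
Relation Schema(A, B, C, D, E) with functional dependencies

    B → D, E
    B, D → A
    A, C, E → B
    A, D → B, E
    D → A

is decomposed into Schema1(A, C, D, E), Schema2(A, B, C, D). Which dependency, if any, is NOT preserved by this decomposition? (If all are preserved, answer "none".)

B → D, E: restricted closure across fragments reaches D, E.
B, D → A lies within Schema2.
A, C, E → B: restricted closure across fragments reaches B.
A, D → B, E: restricted closure across fragments reaches B, E.
D → A lies within Schema1.
Every dependency is enforceable on the fragments, so the decomposition is dependency-preserving.

none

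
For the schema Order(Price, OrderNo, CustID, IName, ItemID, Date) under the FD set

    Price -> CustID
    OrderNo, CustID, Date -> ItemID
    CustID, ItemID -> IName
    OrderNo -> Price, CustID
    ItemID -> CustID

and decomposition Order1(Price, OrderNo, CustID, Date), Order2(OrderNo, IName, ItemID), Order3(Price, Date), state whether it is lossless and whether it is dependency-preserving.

lossy and not dependency-preserving

Lossless test (chase): Rows 1 and 3 agree on Price; apply Price→CustID and equate their CustID entries. Rows 1 and 2 agree on OrderNo; apply OrderNo→Price, CustID and equate their Price, CustID entries. No row becomes fully distinguished — the join is lossy.
Dependency preservation: the restricted closure of {OrderNo, CustID, Date} across the fragments never reaches {ItemID}, so OrderNo, CustID, Date → ItemID cannot be enforced without a join — not preserved.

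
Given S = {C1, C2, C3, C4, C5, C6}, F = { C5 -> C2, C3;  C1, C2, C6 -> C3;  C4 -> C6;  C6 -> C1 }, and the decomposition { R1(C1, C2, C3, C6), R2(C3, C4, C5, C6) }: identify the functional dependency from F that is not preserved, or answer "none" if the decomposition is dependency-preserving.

C5 -> C2, C3

Check C5 → C2, C3: no single fragment contains all of {C2, C3, C5}, and the restricted closure of {C5} across the fragments never reaches {C2, C3}.
C1, C2, C6 → C3 is preserved.
C4 → C6 is preserved.
C6 → C1 is preserved.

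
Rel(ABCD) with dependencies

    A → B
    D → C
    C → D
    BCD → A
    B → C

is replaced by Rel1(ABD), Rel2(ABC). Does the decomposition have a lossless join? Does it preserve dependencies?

lossless but not dependency-preserving

Lossless test: (AB)⁺ = {ABCD}, which contains all of one fragment — lossless.
Dependency preservation: the restricted closure of {D} across the fragments never reaches {C}, so D → C cannot be enforced without a join — not preserved.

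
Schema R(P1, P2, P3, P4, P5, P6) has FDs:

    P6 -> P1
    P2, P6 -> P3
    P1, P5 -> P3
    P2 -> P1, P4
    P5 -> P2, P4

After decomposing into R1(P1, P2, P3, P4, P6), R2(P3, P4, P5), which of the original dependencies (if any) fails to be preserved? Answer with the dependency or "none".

Check P5 → P2, P4: no single fragment contains all of {P2, P4, P5}, and the restricted closure of {P5} across the fragments never reaches {P2, P4}.
P6 → P1 is preserved.
P2, P6 → P3 is preserved.
P1, P5 → P3 is preserved.
P2 → P1, P4 is preserved.

P5 -> P2, P4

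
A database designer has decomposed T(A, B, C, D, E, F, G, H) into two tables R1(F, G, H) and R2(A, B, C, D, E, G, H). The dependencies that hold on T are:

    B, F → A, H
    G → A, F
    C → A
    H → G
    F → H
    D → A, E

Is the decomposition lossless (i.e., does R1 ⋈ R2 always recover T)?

Yes

Common attributes: R1 ∩ R2 = {G, H}.
Closure of {G, H}: G → A, F applies, adding A, F. So (G, H)⁺ = {A, F, G, H}.
This closure contains every attribute of R1, so R1 ∩ R2 → R1. The join is lossless.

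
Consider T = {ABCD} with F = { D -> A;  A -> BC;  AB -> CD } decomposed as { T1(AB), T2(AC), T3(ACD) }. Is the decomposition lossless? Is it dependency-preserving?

Lossless test (chase): Rows 1 and 2 agree on A; apply A→BC and equate their BC entries. Rows 1 and 3 agree on A; apply A→BC and equate their BC entries. Rows 1 and 2 agree on AB; apply AB→CD and equate their CD entries. Rows 1 and 3 agree on AB; apply AB→CD and equate their CD entries. Row 1 is now all distinguished symbols — the join is lossless.
Dependency preservation: A → BC; AB → CD are not contained in any single fragment, but the restricted closure of each left-hand side across the fragments still reaches the right-hand side; the remaining FDs each lie inside some fragment. All dependencies are preserved.

lossless and dependency-preserving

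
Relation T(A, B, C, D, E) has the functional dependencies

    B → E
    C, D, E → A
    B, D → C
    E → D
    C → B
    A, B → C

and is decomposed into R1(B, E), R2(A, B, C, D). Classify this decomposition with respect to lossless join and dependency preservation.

lossless but not dependency-preserving

Lossless test: (B)⁺ = {A, B, C, D, E}, which contains all of one fragment — lossless.
Dependency preservation: the restricted closure of {E} across the fragments never reaches {D}, so E → D cannot be enforced without a join — not preserved.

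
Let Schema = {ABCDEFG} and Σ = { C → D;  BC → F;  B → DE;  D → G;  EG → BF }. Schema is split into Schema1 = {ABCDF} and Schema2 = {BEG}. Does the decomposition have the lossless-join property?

Yes

Common attributes: Schema1 ∩ Schema2 = {B}.
Closure of {B}: B → DE applies, adding DE; D → G applies, adding G; EG → BF applies, adding F. So (B)⁺ = {BDEFG}.
This closure contains every attribute of Schema2, so Schema1 ∩ Schema2 → Schema2. The join is lossless.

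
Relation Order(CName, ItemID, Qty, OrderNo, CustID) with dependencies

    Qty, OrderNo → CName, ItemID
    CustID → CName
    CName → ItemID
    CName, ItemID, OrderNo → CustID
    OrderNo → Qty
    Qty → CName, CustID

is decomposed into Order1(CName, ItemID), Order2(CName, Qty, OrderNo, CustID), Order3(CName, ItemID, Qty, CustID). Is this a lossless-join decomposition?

Chase test. Columns are CName, ItemID, Qty, OrderNo, CustID; row i has aⱼ where attribute j ∈ Orderi, else bᵢⱼ.
Initial tableau (one row per fragment):
  row 1: a1 a2 b13 b14 b15
  row 2: a1 b22 a3 a4 a5
  row 3: a1 a2 a3 b34 a5
Rows 1 and 2 agree on CName; apply CName→ItemID and equate their ItemID entries.
Row 2 is now all distinguished symbols — the join is lossless.

Yes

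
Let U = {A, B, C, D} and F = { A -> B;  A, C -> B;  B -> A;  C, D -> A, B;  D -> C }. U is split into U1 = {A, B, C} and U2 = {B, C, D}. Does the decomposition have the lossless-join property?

Common attributes: U1 ∩ U2 = {B, C}.
Closure of {B, C}: B → A applies, adding A. So (B, C)⁺ = {A, B, C}.
This closure contains every attribute of U1, so U1 ∩ U2 → U1. The join is lossless.

Yes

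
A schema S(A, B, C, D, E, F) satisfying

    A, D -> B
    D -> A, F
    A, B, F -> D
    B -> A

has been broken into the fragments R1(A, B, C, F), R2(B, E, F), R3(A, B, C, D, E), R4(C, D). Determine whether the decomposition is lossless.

No

Chase test. Columns are A, B, C, D, E, F; row i has aⱼ where attribute j ∈ Ri, else bᵢⱼ.
Initial tableau (one row per fragment):
  row 1: a1 a2 a3 b14 b15 a6
  row 2: b21 a2 b23 b24 a5 a6
  row 3: a1 a2 a3 a4 a5 b36
  row 4: b41 b42 a3 a4 b45 b46
Rows 3 and 4 agree on D; apply D→A, F and equate their A, F entries.
Rows 1 and 2 agree on B; apply B→A and equate their A entries.
Rows 3 and 4 agree on A, D; apply A, D→B and equate their B entries.
Rows 1 and 2 agree on A, B, F; apply A, B, F→D and equate their D entries.
No row becomes fully distinguished — the join is lossy.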